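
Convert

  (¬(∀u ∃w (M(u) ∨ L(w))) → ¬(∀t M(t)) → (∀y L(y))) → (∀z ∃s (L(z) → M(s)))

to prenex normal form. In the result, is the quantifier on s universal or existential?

Rewrite implications/biconditionals: A → B as ¬A ∨ B.
  ¬(¬¬(∀u ∃w (M(u) ∨ L(w))) ∨ ¬¬(∀t M(t)) ∨ (∀y L(y))) ∨ (∀z ∃s (¬L(z) ∨ M(s)))
Drive negations inward (¬∀x A ≡ ∃x ¬A, ¬∃x A ≡ ∀x ¬A, De Morgan for ∧/∨):
  (∃u ∀w (¬M(u) ∧ ¬L(w))) ∧ (∃t ¬M(t)) ∧ (∃y ¬L(y)) ∨ (∀z ∃s (¬L(z) ∨ M(s)))
Extract every quantifier outward, since the variables are now distinct and don't occur free across branches:
  ∃u ∀w ∃t ∃y ∀z ∃s (¬M(u) ∧ ¬L(w) ∧ ¬M(t) ∧ ¬L(y) ∨ ¬L(z) ∨ M(s))
The quantifier ∃s sits under an even number of negations (counting the antecedent side of each →), so it remains existential.

existential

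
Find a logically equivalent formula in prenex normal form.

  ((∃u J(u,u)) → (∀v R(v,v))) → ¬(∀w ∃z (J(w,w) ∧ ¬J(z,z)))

Eliminate → and ↔ using ¬ and ∨.
  ¬(¬(∃u J(u,u)) ∨ (∀v R(v,v))) ∨ ¬(∀w ∃z (J(w,w) ∧ ¬J(z,z)))
Push ¬ through the quantifiers and connectives to reach negation normal form:
  (∃u J(u,u)) ∧ (∃v ¬R(v,v)) ∨ (∃w ∀z (¬J(w,w) ∨ J(z,z)))
Finally move all quantifiers to the prefix:
  ∃u ∃v ∃w ∀z (J(u,u) ∧ ¬R(v,v) ∨ ¬J(w,w) ∨ J(z,z))

∃u ∃v ∃w ∀z (J(u,u) ∧ ¬R(v,v) ∨ ¬J(w,w) ∨ J(z,z))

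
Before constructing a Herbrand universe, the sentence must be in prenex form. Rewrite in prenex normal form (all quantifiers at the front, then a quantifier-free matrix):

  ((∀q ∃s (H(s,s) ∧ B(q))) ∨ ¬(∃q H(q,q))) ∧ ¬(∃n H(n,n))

Push ¬ through the quantifiers and connectives to reach negation normal form:
  ((∀q ∃s (H(s,s) ∧ B(q))) ∨ (∀q ¬H(q,q))) ∧ (∀n ¬H(n,n))
Rename bound variables to avoid capture: q↦u.
  ((∀q ∃s (H(s,s) ∧ B(q))) ∨ (∀u ¬H(u,u))) ∧ (∀n ¬H(n,n))
Finally move all quantifiers to the prefix:
  ∀q ∃s ∀u ∀n ((H(s,s) ∧ B(q) ∨ ¬H(u,u)) ∧ ¬H(n,n))

∀q ∃s ∀u ∀n ((H(s,s) ∧ B(q) ∨ ¬H(u,u)) ∧ ¬H(n,n))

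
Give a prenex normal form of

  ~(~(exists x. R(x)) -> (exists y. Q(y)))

forall x. forall y. (~R(x) & ~Q(y))

Eliminate → and ↔ using ¬ and ∨.
  ~(~~(exists x. R(x)) | (exists y. Q(y)))
Push ¬ through the quantifiers and connectives to reach negation normal form:
  (forall x. ~R(x)) & (forall y. ~Q(y))
Finally move all quantifiers to the prefix:
  forall x. forall y. (~R(x) & ~Q(y))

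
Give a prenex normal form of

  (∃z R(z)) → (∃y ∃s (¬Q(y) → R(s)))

First replace A → B with ¬A ∨ B.
  ¬(∃z R(z)) ∨ (∃y ∃s (¬¬Q(y) ∨ R(s)))
Drive negations inward (¬∀x A ≡ ∃x ¬A, ¬∃x A ≡ ∀x ¬A, De Morgan for ∧/∨):
  (∀z ¬R(z)) ∨ (∃y ∃s (Q(y) ∨ R(s)))
Extract every quantifier outward, since the variables are now distinct and don't occur free across branches:
  ∀z ∃y ∃s (¬R(z) ∨ Q(y) ∨ R(s))

∀z ∃y ∃s (¬R(z) ∨ Q(y) ∨ R(s))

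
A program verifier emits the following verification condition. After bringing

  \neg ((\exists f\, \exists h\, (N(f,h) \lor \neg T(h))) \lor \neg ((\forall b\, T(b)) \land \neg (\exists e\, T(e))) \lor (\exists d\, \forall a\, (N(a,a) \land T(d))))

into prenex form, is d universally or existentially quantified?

Move each ¬ inward, flipping quantifiers it crosses:
  (\forall f\, \forall h\, (\neg N(f,h) \land T(h))) \land (\forall b\, T(b)) \land (\forall e\, \neg T(e)) \land (\forall d\, \exists a\, (\neg N(a,a) \lor \neg T(d)))
All bound variables are already distinct, so no renaming is needed.
Extract every quantifier outward, since the variables are now distinct and don't occur free across branches:
  \forall f\, \forall h\, \forall b\, \forall e\, \forall d\, \exists a\, (\neg N(f,h) \land T(h) \land T(b) \land \neg T(e) \land (\neg N(a,a) \lor \neg T(d)))
The quantifier \exists d sits under an odd number of negations, so it flips to \forall d.

universal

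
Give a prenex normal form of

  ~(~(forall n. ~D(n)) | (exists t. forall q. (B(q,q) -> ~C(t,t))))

forall n. forall t. exists q. (~D(n) & B(q,q) & C(t,t))

Rewrite implications/biconditionals: A → B as ¬A ∨ B.
  ~(~(forall n. ~D(n)) | (exists t. forall q. (~B(q,q) | ~C(t,t))))
Push ¬ through the quantifiers and connectives to reach negation normal form:
  (forall n. ~D(n)) & (forall t. exists q. (B(q,q) & C(t,t)))
Pull the quantifiers to the front (each side's bound variable is not free in the other side):
  forall n. forall t. exists q. (~D(n) & B(q,q) & C(t,t))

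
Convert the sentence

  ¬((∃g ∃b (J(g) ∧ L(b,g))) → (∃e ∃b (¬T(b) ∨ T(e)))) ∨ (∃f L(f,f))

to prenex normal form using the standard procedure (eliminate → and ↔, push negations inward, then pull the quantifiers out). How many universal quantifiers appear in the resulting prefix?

Rewrite implications/biconditionals: A → B as ¬A ∨ B.
  ¬(¬(∃g ∃b (J(g) ∧ L(b,g))) ∨ (∃e ∃b (¬T(b) ∨ T(e)))) ∨ (∃f L(f,f))
Push ¬ through the quantifiers and connectives to reach negation normal form:
  (∃g ∃b (J(g) ∧ L(b,g))) ∧ (∀e ∀b (T(b) ∧ ¬T(e))) ∨ (∃f L(f,f))
Rename bound variables to avoid capture: b↦x1.
  (∃g ∃b (J(g) ∧ L(b,g))) ∧ (∀e ∀x1 (T(x1) ∧ ¬T(e))) ∨ (∃f L(f,f))
Extract every quantifier outward, since the variables are now distinct and don't occur free across branches:
  ∃g ∃b ∀e ∀x1 ∃f (J(g) ∧ L(b,g) ∧ T(x1) ∧ ¬T(e) ∨ L(f,f))
The prefix is ∃g ∃b ∀e ∀x1 ∃f: 2 universal, 3 existential.

2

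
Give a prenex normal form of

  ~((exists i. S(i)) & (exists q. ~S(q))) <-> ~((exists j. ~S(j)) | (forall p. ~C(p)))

Rewrite implications/biconditionals: A → B as ¬A ∨ B; A ↔ B as (¬A ∨ B) ∧ (¬B ∨ A).
  (~~((exists i. S(i)) & (exists q. ~S(q))) | ~((exists j. ~S(j)) | (forall p. ~C(p)))) & (~~((exists j. ~S(j)) | (forall p. ~C(p))) | ~((exists i. S(i)) & (exists q. ~S(q))))
Push ¬ through the quantifiers and connectives to reach negation normal form:
  ((exists i. S(i)) & (exists q. ~S(q)) | (forall j. S(j)) & (exists p. C(p))) & ((exists j. ~S(j)) | (forall p. ~C(p)) | (forall i. ~S(i)) | (forall q. S(q)))
Rename bound variables to avoid capture: j↦s, p↦r, i↦x1, q↦u1.
  ((exists i. S(i)) & (exists q. ~S(q)) | (forall j. S(j)) & (exists p. C(p))) & ((exists s. ~S(s)) | (forall r. ~C(r)) | (forall x1. ~S(x1)) | (forall u1. S(u1)))
Extract every quantifier outward, since the variables are now distinct and don't occur free across branches:
  exists i. exists q. forall j. exists p. exists s. forall r. forall x1. forall u1. ((S(i) & ~S(q) | S(j) & C(p)) & (~S(s) | ~C(r) | ~S(x1) | S(u1)))

exists i. exists q. forall j. exists p. exists s. forall r. forall x1. forall u1. ((S(i) & ~S(q) | S(j) & C(p)) & (~S(s) | ~C(r) | ~S(x1) | S(u1)))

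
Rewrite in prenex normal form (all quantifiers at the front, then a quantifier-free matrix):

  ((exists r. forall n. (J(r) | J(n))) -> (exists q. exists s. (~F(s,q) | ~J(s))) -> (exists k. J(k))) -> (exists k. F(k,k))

Eliminate → and ↔ using ¬ and ∨.
  ~(~(exists r. forall n. (J(r) | J(n))) | ~(exists q. exists s. (~F(s,q) | ~J(s))) | (exists k. J(k))) | (exists k. F(k,k))
Push ¬ through the quantifiers and connectives to reach negation normal form:
  (exists r. forall n. (J(r) | J(n))) & (exists q. exists s. (~F(s,q) | ~J(s))) & (forall k. ~J(k)) | (exists k. F(k,k))
Give each quantifier a distinct variable: k↦u1.
  (exists r. forall n. (J(r) | J(n))) & (exists q. exists s. (~F(s,q) | ~J(s))) & (forall k. ~J(k)) | (exists u1. F(u1,u1))
Extract every quantifier outward, since the variables are now distinct and don't occur free across branches:
  exists r. forall n. exists q. exists s. forall k. exists u1. ((J(r) | J(n)) & (~F(s,q) | ~J(s)) & ~J(k) | F(u1,u1))

exists r. forall n. exists q. exists s. forall k. exists u1. ((J(r) | J(n)) & (~F(s,q) | ~J(s)) & ~J(k) | F(u1,u1))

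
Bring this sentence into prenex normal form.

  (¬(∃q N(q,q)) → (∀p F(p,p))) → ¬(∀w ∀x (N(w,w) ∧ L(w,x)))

Rewrite implications/biconditionals: A → B as ¬A ∨ B.
  ¬(¬¬(∃q N(q,q)) ∨ (∀p F(p,p))) ∨ ¬(∀w ∀x (N(w,w) ∧ L(w,x)))
Drive negations inward (¬∀x A ≡ ∃x ¬A, ¬∃x A ≡ ∀x ¬A, De Morgan for ∧/∨):
  (∀q ¬N(q,q)) ∧ (∃p ¬F(p,p)) ∨ (∃w ∃x (¬N(w,w) ∨ ¬L(w,x)))
Finally move all quantifiers to the prefix:
  ∀q ∃p ∃w ∃x (¬N(q,q) ∧ ¬F(p,p) ∨ ¬N(w,w) ∨ ¬L(w,x))

∀q ∃p ∃w ∃x (¬N(q,q) ∧ ¬F(p,p) ∨ ¬N(w,w) ∨ ¬L(w,x))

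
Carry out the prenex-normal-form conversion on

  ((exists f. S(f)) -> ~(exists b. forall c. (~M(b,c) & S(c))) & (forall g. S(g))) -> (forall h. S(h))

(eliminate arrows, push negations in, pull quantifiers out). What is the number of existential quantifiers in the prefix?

First replace A → B with ¬A ∨ B.
  ~(~(exists f. S(f)) | ~(exists b. forall c. (~M(b,c) & S(c))) & (forall g. S(g))) | (forall h. S(h))
Drive negations inward (¬∀x A ≡ ∃x ¬A, ¬∃x A ≡ ∀x ¬A, De Morgan for ∧/∨):
  (exists f. S(f)) & ((exists b. forall c. (~M(b,c) & S(c))) | (exists g. ~S(g))) | (forall h. S(h))
All bound variables are already distinct, so no renaming is needed.
Pull the quantifiers to the front (each side's bound variable is not free in the other side):
  exists f. exists b. forall c. exists g. forall h. (S(f) & (~M(b,c) & S(c) | ~S(g)) | S(h))
The prefix is exists f exists b forall c exists g forall h: 2 universal, 3 existential.

3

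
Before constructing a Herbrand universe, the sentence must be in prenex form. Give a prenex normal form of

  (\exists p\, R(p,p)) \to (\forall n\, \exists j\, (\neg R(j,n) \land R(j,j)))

\forall p\, \forall n\, \exists j\, (\neg R(p,p) \lor \neg R(j,n) \land R(j,j))

Rewrite implications/biconditionals: A → B as ¬A ∨ B.
  \neg (\exists p\, R(p,p)) \lor (\forall n\, \exists j\, (\neg R(j,n) \land R(j,j)))
Move each ¬ inward, flipping quantifiers it crosses:
  (\forall p\, \neg R(p,p)) \lor (\forall n\, \exists j\, (\neg R(j,n) \land R(j,j)))
Extract every quantifier outward, since the variables are now distinct and don't occur free across branches:
  \forall p\, \forall n\, \exists j\, (\neg R(p,p) \lor \neg R(j,n) \land R(j,j))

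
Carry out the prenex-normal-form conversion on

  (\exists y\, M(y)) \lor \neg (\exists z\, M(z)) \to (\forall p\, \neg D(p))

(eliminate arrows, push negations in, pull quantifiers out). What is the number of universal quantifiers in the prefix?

Eliminate → and ↔ using ¬ and ∨.
  \neg ((\exists y\, M(y)) \lor \neg (\exists z\, M(z))) \lor (\forall p\, \neg D(p))
Drive negations inward (¬∀x A ≡ ∃x ¬A, ¬∃x A ≡ ∀x ¬A, De Morgan for ∧/∨):
  (\forall y\, \neg M(y)) \land (\exists z\, M(z)) \lor (\forall p\, \neg D(p))
All bound variables are already distinct, so no renaming is needed.
Pull the quantifiers to the front (each side's bound variable is not free in the other side):
  \forall y\, \exists z\, \forall p\, (\neg M(y) \land M(z) \lor \neg D(p))
The prefix is \forall y \exists z \forall p: 2 universal, 1 existential.

2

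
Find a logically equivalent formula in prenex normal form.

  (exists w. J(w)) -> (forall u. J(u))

Rewrite implications/biconditionals: A → B as ¬A ∨ B.
  ~(exists w. J(w)) | (forall u. J(u))
Push ¬ through the quantifiers and connectives to reach negation normal form:
  (forall w. ~J(w)) | (forall u. J(u))
All bound variables are already distinct, so no renaming is needed.
Pull the quantifiers to the front (each side's bound variable is not free in the other side):
  forall w. forall u. (~J(w) | J(u))

forall w. forall u. (~J(w) | J(u))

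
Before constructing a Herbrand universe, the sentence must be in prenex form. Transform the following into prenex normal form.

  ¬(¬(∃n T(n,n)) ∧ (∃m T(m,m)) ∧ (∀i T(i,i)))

Drive negations inward (¬∀x A ≡ ∃x ¬A, ¬∃x A ≡ ∀x ¬A, De Morgan for ∧/∨):
  (∃n T(n,n)) ∨ (∀m ¬T(m,m)) ∨ (∃i ¬T(i,i))
All bound variables are already distinct, so no renaming is needed.
Pull the quantifiers to the front (each side's bound variable is not free in the other side):
  ∃n ∀m ∃i (T(n,n) ∨ ¬T(m,m) ∨ ¬T(i,i))

∃n ∀m ∃i (T(n,n) ∨ ¬T(m,m) ∨ ¬T(i,i))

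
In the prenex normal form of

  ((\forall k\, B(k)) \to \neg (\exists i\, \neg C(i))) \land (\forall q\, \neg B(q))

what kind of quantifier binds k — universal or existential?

Rewrite implications/biconditionals: A → B as ¬A ∨ B.
  (\neg (\forall k\, B(k)) \lor \neg (\exists i\, \neg C(i))) \land (\forall q\, \neg B(q))
Push ¬ through the quantifiers and connectives to reach negation normal form:
  ((\exists k\, \neg B(k)) \lor (\forall i\, C(i))) \land (\forall q\, \neg B(q))
Finally move all quantifiers to the prefix:
  \exists k\, \forall i\, \forall q\, ((\neg B(k) \lor C(i)) \land \neg B(q))
The quantifier \forall k sits under an odd number of negations (counting the antecedent side of each →), so it flips to \exists k.

existential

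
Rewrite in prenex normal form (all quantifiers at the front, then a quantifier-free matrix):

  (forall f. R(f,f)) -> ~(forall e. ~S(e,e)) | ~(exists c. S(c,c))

exists f. exists e. forall c. (~R(f,f) | S(e,e) | ~S(c,c))

Eliminate → and ↔ using ¬ and ∨.
  ~(forall f. R(f,f)) | ~(forall e. ~S(e,e)) | ~(exists c. S(c,c))
Move each ¬ inward, flipping quantifiers it crosses:
  (exists f. ~R(f,f)) | (exists e. S(e,e)) | (forall c. ~S(c,c))
Pull the quantifiers to the front (each side's bound variable is not free in the other side):
  exists f. exists e. forall c. (~R(f,f) | S(e,e) | ~S(c,c))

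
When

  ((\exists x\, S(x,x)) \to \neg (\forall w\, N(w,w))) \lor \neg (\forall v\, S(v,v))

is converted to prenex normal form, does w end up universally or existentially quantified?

existential

Rewrite implications/biconditionals: A → B as ¬A ∨ B.
  \neg (\exists x\, S(x,x)) \lor \neg (\forall w\, N(w,w)) \lor \neg (\forall v\, S(v,v))
Move each ¬ inward, flipping quantifiers it crosses:
  (\forall x\, \neg S(x,x)) \lor (\exists w\, \neg N(w,w)) \lor (\exists v\, \neg S(v,v))
All bound variables are already distinct, so no renaming is needed.
Extract every quantifier outward, since the variables are now distinct and don't occur free across branches:
  \forall x\, \exists w\, \exists v\, (\neg S(x,x) \lor \neg N(w,w) \lor \neg S(v,v))
The quantifier \forall w sits under an odd number of negations (counting the antecedent side of each →), so it flips to \exists w.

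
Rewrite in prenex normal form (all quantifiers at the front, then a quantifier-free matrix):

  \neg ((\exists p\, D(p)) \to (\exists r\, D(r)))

\exists p\, \forall r\, (D(p) \land \neg D(r))

First replace A → B with ¬A ∨ B.
  \neg (\neg (\exists p\, D(p)) \lor (\exists r\, D(r)))
Move each ¬ inward, flipping quantifiers it crosses:
  (\exists p\, D(p)) \land (\forall r\, \neg D(r))
All bound variables are already distinct, so no renaming is needed.
Extract every quantifier outward, since the variables are now distinct and don't occur free across branches:
  \exists p\, \forall r\, (D(p) \land \neg D(r))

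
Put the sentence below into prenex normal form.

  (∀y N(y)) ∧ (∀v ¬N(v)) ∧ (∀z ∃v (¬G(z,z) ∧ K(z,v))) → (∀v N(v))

Rewrite implications/biconditionals: A → B as ¬A ∨ B.
  ¬((∀y N(y)) ∧ (∀v ¬N(v)) ∧ (∀z ∃v (¬G(z,z) ∧ K(z,v)))) ∨ (∀v N(v))
Move each ¬ inward, flipping quantifiers it crosses:
  (∃y ¬N(y)) ∨ (∃v N(v)) ∨ (∃z ∀v (G(z,z) ∨ ¬K(z,v))) ∨ (∀v N(v))
Give each quantifier a distinct variable: v↦c, v↦s.
  (∃y ¬N(y)) ∨ (∃v N(v)) ∨ (∃z ∀c (G(z,z) ∨ ¬K(z,c))) ∨ (∀s N(s))
Extract every quantifier outward, since the variables are now distinct and don't occur free across branches:
  ∃y ∃v ∃z ∀c ∀s (¬N(y) ∨ N(v) ∨ G(z,z) ∨ ¬K(z,c) ∨ N(s))

∃y ∃v ∃z ∀c ∀s (¬N(y) ∨ N(v) ∨ G(z,z) ∨ ¬K(z,c) ∨ N(s))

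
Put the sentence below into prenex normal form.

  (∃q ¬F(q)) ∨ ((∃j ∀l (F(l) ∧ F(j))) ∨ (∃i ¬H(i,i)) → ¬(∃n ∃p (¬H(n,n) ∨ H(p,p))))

Rewrite implications/biconditionals: A → B as ¬A ∨ B.
  (∃q ¬F(q)) ∨ ¬((∃j ∀l (F(l) ∧ F(j))) ∨ (∃i ¬H(i,i))) ∨ ¬(∃n ∃p (¬H(n,n) ∨ H(p,p)))
Drive negations inward (¬∀x A ≡ ∃x ¬A, ¬∃x A ≡ ∀x ¬A, De Morgan for ∧/∨):
  (∃q ¬F(q)) ∨ (∀j ∃l (¬F(l) ∨ ¬F(j))) ∧ (∀i H(i,i)) ∨ (∀n ∀p (H(n,n) ∧ ¬H(p,p)))
All bound variables are already distinct, so no renaming is needed.
Extract every quantifier outward, since the variables are now distinct and don't occur free across branches:
  ∃q ∀j ∃l ∀i ∀n ∀p (¬F(q) ∨ (¬F(l) ∨ ¬F(j)) ∧ H(i,i) ∨ H(n,n) ∧ ¬H(p,p))

∃q ∀j ∃l ∀i ∀n ∀p (¬F(q) ∨ (¬F(l) ∨ ¬F(j)) ∧ H(i,i) ∨ H(n,n) ∧ ¬H(p,p))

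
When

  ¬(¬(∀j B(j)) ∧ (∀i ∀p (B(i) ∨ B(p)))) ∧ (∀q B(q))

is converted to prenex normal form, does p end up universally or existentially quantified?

Push ¬ through the quantifiers and connectives to reach negation normal form:
  ((∀j B(j)) ∨ (∃i ∃p (¬B(i) ∧ ¬B(p)))) ∧ (∀q B(q))
All bound variables are already distinct, so no renaming is needed.
Pull the quantifiers to the front (each side's bound variable is not free in the other side):
  ∀j ∃i ∃p ∀q ((B(j) ∨ ¬B(i) ∧ ¬B(p)) ∧ B(q))
The quantifier ∀p sits under an odd number of negations, so it flips to ∃p.

existential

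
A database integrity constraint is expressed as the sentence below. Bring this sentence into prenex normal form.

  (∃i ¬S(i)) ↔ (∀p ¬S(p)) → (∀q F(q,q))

Eliminate → and ↔ using ¬ and ∨; A ↔ B as (¬A ∨ B) ∧ (¬B ∨ A).
  (¬(∃i ¬S(i)) ∨ ¬(∀p ¬S(p)) ∨ (∀q F(q,q))) ∧ (¬(¬(∀p ¬S(p)) ∨ (∀q F(q,q))) ∨ (∃i ¬S(i)))
Push ¬ through the quantifiers and connectives to reach negation normal form:
  ((∀i S(i)) ∨ (∃p S(p)) ∨ (∀q F(q,q))) ∧ ((∀p ¬S(p)) ∧ (∃q ¬F(q,q)) ∨ (∃i ¬S(i)))
Standardize variables apart so no two quantifiers bind the same name: p↦z1, q↦u, i↦a.
  ((∀i S(i)) ∨ (∃p S(p)) ∨ (∀q F(q,q))) ∧ ((∀z1 ¬S(z1)) ∧ (∃u ¬F(u,u)) ∨ (∃a ¬S(a)))
Extract every quantifier outward, since the variables are now distinct and don't occur free across branches:
  ∀i ∃p ∀q ∀z1 ∃u ∃a ((S(i) ∨ S(p) ∨ F(q,q)) ∧ (¬S(z1) ∧ ¬F(u,u) ∨ ¬S(a)))

∀i ∃p ∀q ∀z1 ∃u ∃a ((S(i) ∨ S(p) ∨ F(q,q)) ∧ (¬S(z1) ∧ ¬F(u,u) ∨ ¬S(a)))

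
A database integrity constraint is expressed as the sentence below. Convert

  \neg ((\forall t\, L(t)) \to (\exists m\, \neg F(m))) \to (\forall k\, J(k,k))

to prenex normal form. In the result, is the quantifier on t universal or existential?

existential

Eliminate → and ↔ using ¬ and ∨.
  \neg \neg (\neg (\forall t\, L(t)) \lor (\exists m\, \neg F(m))) \lor (\forall k\, J(k,k))
Push ¬ through the quantifiers and connectives to reach negation normal form:
  (\exists t\, \neg L(t)) \lor (\exists m\, \neg F(m)) \lor (\forall k\, J(k,k))
All bound variables are already distinct, so no renaming is needed.
Pull the quantifiers to the front (each side's bound variable is not free in the other side):
  \exists t\, \exists m\, \forall k\, (\neg L(t) \lor \neg F(m) \lor J(k,k))
The quantifier \forall t sits under an odd number of negations (counting the antecedent side of each →), so it flips to \exists t.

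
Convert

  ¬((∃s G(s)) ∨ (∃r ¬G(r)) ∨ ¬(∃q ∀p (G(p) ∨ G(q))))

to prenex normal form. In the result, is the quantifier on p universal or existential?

universal

Drive negations inward (¬∀x A ≡ ∃x ¬A, ¬∃x A ≡ ∀x ¬A, De Morgan for ∧/∨):
  (∀s ¬G(s)) ∧ (∀r G(r)) ∧ (∃q ∀p (G(p) ∨ G(q)))
All bound variables are already distinct, so no renaming is needed.
Extract every quantifier outward, since the variables are now distinct and don't occur free across branches:
  ∀s ∀r ∃q ∀p (¬G(s) ∧ G(r) ∧ (G(p) ∨ G(q)))
The quantifier ∀p sits under an even number of negations, so it remains universal.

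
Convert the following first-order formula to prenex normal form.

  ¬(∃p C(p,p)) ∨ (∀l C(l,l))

Move each ¬ inward, flipping quantifiers it crosses:
  (∀p ¬C(p,p)) ∨ (∀l C(l,l))
All bound variables are already distinct, so no renaming is needed.
Pull the quantifiers to the front (each side's bound variable is not free in the other side):
  ∀p ∀l (¬C(p,p) ∨ C(l,l))

∀p ∀l (¬C(p,p) ∨ C(l,l))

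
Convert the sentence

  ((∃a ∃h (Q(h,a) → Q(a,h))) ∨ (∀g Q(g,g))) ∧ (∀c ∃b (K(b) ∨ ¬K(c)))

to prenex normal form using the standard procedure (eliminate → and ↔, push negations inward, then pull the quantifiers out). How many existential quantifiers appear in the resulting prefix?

3

Rewrite implications/biconditionals: A → B as ¬A ∨ B.
  ((∃a ∃h (¬Q(h,a) ∨ Q(a,h))) ∨ (∀g Q(g,g))) ∧ (∀c ∃b (K(b) ∨ ¬K(c)))
Extract every quantifier outward, since the variables are now distinct and don't occur free across branches:
  ∃a ∃h ∀g ∀c ∃b ((¬Q(h,a) ∨ Q(a,h) ∨ Q(g,g)) ∧ (K(b) ∨ ¬K(c)))
The prefix is ∃a ∃h ∀g ∀c ∃b: 2 universal, 3 existential.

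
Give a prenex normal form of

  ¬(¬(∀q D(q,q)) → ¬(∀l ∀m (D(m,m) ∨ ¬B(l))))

First replace A → B with ¬A ∨ B.
  ¬(¬¬(∀q D(q,q)) ∨ ¬(∀l ∀m (D(m,m) ∨ ¬B(l))))
Move each ¬ inward, flipping quantifiers it crosses:
  (∃q ¬D(q,q)) ∧ (∀l ∀m (D(m,m) ∨ ¬B(l)))
All bound variables are already distinct, so no renaming is needed.
Extract every quantifier outward, since the variables are now distinct and don't occur free across branches:
  ∃q ∀l ∀m (¬D(q,q) ∧ (D(m,m) ∨ ¬B(l)))

∃q ∀l ∀m (¬D(q,q) ∧ (D(m,m) ∨ ¬B(l)))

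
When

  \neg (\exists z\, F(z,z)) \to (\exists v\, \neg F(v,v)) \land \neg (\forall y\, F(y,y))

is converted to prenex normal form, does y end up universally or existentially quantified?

existential

Rewrite implications/biconditionals: A → B as ¬A ∨ B.
  \neg \neg (\exists z\, F(z,z)) \lor (\exists v\, \neg F(v,v)) \land \neg (\forall y\, F(y,y))
Push ¬ through the quantifiers and connectives to reach negation normal form:
  (\exists z\, F(z,z)) \lor (\exists v\, \neg F(v,v)) \land (\exists y\, \neg F(y,y))
All bound variables are already distinct, so no renaming is needed.
Finally move all quantifiers to the prefix:
  \exists z\, \exists v\, \exists y\, (F(z,z) \lor \neg F(v,v) \land \neg F(y,y))
The quantifier \forall y sits under an odd number of negations (counting the antecedent side of each →), so it flips to \exists y.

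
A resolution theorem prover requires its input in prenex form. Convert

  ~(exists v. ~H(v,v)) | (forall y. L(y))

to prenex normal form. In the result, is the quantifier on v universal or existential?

Push ¬ through the quantifiers and connectives to reach negation normal form:
  (forall v. H(v,v)) | (forall y. L(y))
Finally move all quantifiers to the prefix:
  forall v. forall y. (H(v,v) | L(y))
The quantifier exists v sits under an odd number of negations, so it flips to forall v.

universal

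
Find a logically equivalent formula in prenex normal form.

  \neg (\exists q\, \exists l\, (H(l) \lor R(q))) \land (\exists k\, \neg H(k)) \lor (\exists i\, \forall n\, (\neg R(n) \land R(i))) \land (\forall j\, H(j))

\forall q\, \forall l\, \exists k\, \exists i\, \forall n\, \forall j\, (\neg H(l) \land \neg R(q) \land \neg H(k) \lor \neg R(n) \land R(i) \land H(j))

Drive negations inward (¬∀x A ≡ ∃x ¬A, ¬∃x A ≡ ∀x ¬A, De Morgan for ∧/∨):
  (\forall q\, \forall l\, (\neg H(l) \land \neg R(q))) \land (\exists k\, \neg H(k)) \lor (\exists i\, \forall n\, (\neg R(n) \land R(i))) \land (\forall j\, H(j))
All bound variables are already distinct, so no renaming is needed.
Extract every quantifier outward, since the variables are now distinct and don't occur free across branches:
  \forall q\, \forall l\, \exists k\, \exists i\, \forall n\, \forall j\, (\neg H(l) \land \neg R(q) \land \neg H(k) \lor \neg R(n) \land R(i) \land H(j))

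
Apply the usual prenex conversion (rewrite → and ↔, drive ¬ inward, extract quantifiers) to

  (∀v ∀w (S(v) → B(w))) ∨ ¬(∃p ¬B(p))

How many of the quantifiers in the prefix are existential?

0

First replace A → B with ¬A ∨ B.
  (∀v ∀w (¬S(v) ∨ B(w))) ∨ ¬(∃p ¬B(p))
Move each ¬ inward, flipping quantifiers it crosses:
  (∀v ∀w (¬S(v) ∨ B(w))) ∨ (∀p B(p))
Extract every quantifier outward, since the variables are now distinct and don't occur free across branches:
  ∀v ∀w ∀p (¬S(v) ∨ B(w) ∨ B(p))
The prefix is ∀v ∀w ∀p: 3 universal, 0 existential.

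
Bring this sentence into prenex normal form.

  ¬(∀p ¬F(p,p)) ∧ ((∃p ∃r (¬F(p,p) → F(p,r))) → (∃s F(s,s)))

∃p ∀b ∀r ∃s (F(p,p) ∧ (¬F(b,b) ∧ ¬F(b,r) ∨ F(s,s)))

First replace A → B with ¬A ∨ B.
  ¬(∀p ¬F(p,p)) ∧ (¬(∃p ∃r (¬¬F(p,p) ∨ F(p,r))) ∨ (∃s F(s,s)))
Move each ¬ inward, flipping quantifiers it crosses:
  (∃p F(p,p)) ∧ ((∀p ∀r (¬F(p,p) ∧ ¬F(p,r))) ∨ (∃s F(s,s)))
Standardize variables apart so no two quantifiers bind the same name: p↦b.
  (∃p F(p,p)) ∧ ((∀b ∀r (¬F(b,b) ∧ ¬F(b,r))) ∨ (∃s F(s,s)))
Pull the quantifiers to the front (each side's bound variable is not free in the other side):
  ∃p ∀b ∀r ∃s (F(p,p) ∧ (¬F(b,b) ∧ ¬F(b,r) ∨ F(s,s)))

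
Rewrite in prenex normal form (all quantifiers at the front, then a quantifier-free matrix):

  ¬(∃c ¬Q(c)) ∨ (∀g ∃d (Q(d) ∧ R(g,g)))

Drive negations inward (¬∀x A ≡ ∃x ¬A, ¬∃x A ≡ ∀x ¬A, De Morgan for ∧/∨):
  (∀c Q(c)) ∨ (∀g ∃d (Q(d) ∧ R(g,g)))
Extract every quantifier outward, since the variables are now distinct and don't occur free across branches:
  ∀c ∀g ∃d (Q(c) ∨ Q(d) ∧ R(g,g))

∀c ∀g ∃d (Q(c) ∨ Q(d) ∧ R(g,g))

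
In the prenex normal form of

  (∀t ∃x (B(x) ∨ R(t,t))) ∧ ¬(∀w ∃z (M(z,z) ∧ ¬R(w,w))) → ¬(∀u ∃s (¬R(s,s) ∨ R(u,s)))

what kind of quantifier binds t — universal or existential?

First replace A → B with ¬A ∨ B.
  ¬((∀t ∃x (B(x) ∨ R(t,t))) ∧ ¬(∀w ∃z (M(z,z) ∧ ¬R(w,w)))) ∨ ¬(∀u ∃s (¬R(s,s) ∨ R(u,s)))
Move each ¬ inward, flipping quantifiers it crosses:
  (∃t ∀x (¬B(x) ∧ ¬R(t,t))) ∨ (∀w ∃z (M(z,z) ∧ ¬R(w,w))) ∨ (∃u ∀s (R(s,s) ∧ ¬R(u,s)))
All bound variables are already distinct, so no renaming is needed.
Pull the quantifiers to the front (each side's bound variable is not free in the other side):
  ∃t ∀x ∀w ∃z ∃u ∀s (¬B(x) ∧ ¬R(t,t) ∨ M(z,z) ∧ ¬R(w,w) ∨ R(s,s) ∧ ¬R(u,s))
The quantifier ∀t sits under an odd number of negations (counting the antecedent side of each →), so it flips to ∃t.

existential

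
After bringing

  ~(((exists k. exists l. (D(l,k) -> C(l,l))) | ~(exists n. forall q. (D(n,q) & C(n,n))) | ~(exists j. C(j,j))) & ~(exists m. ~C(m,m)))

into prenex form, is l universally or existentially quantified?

First replace A → B with ¬A ∨ B.
  ~(((exists k. exists l. (~D(l,k) | C(l,l))) | ~(exists n. forall q. (D(n,q) & C(n,n))) | ~(exists j. C(j,j))) & ~(exists m. ~C(m,m)))
Drive negations inward (¬∀x A ≡ ∃x ¬A, ¬∃x A ≡ ∀x ¬A, De Morgan for ∧/∨):
  (forall k. forall l. (D(l,k) & ~C(l,l))) & (exists n. forall q. (D(n,q) & C(n,n))) & (exists j. C(j,j)) | (exists m. ~C(m,m))
All bound variables are already distinct, so no renaming is needed.
Pull the quantifiers to the front (each side's bound variable is not free in the other side):
  forall k. forall l. exists n. forall q. exists j. exists m. (D(l,k) & ~C(l,l) & D(n,q) & C(n,n) & C(j,j) | ~C(m,m))
The quantifier exists l sits under an odd number of negations (counting the antecedent side of each →), so it flips to forall l.

universal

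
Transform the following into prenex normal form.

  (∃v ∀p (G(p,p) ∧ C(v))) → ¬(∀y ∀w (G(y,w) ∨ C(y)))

First replace A → B with ¬A ∨ B.
  ¬(∃v ∀p (G(p,p) ∧ C(v))) ∨ ¬(∀y ∀w (G(y,w) ∨ C(y)))
Drive negations inward (¬∀x A ≡ ∃x ¬A, ¬∃x A ≡ ∀x ¬A, De Morgan for ∧/∨):
  (∀v ∃p (¬G(p,p) ∨ ¬C(v))) ∨ (∃y ∃w (¬G(y,w) ∧ ¬C(y)))
Finally move all quantifiers to the prefix:
  ∀v ∃p ∃y ∃w (¬G(p,p) ∨ ¬C(v) ∨ ¬G(y,w) ∧ ¬C(y))

∀v ∃p ∃y ∃w (¬G(p,p) ∨ ¬C(v) ∨ ¬G(y,w) ∧ ¬C(y))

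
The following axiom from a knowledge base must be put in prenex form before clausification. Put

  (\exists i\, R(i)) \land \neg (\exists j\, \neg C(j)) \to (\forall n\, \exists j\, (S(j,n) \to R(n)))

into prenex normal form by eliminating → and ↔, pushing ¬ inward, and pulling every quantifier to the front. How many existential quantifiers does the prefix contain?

2

Eliminate → and ↔ using ¬ and ∨.
  \neg ((\exists i\, R(i)) \land \neg (\exists j\, \neg C(j))) \lor (\forall n\, \exists j\, (\neg S(j,n) \lor R(n)))
Move each ¬ inward, flipping quantifiers it crosses:
  (\forall i\, \neg R(i)) \lor (\exists j\, \neg C(j)) \lor (\forall n\, \exists j\, (\neg S(j,n) \lor R(n)))
Standardize variables apart so no two quantifiers bind the same name: j↦r.
  (\forall i\, \neg R(i)) \lor (\exists j\, \neg C(j)) \lor (\forall n\, \exists r\, (\neg S(r,n) \lor R(n)))
Finally move all quantifiers to the prefix:
  \forall i\, \exists j\, \forall n\, \exists r\, (\neg R(i) \lor \neg C(j) \lor \neg S(r,n) \lor R(n))
The prefix is \forall i \exists j \forall n \exists r: 2 universal, 2 existential.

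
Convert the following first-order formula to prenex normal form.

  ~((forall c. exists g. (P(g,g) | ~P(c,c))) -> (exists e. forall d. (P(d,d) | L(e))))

First replace A → B with ¬A ∨ B.
  ~(~(forall c. exists g. (P(g,g) | ~P(c,c))) | (exists e. forall d. (P(d,d) | L(e))))
Move each ¬ inward, flipping quantifiers it crosses:
  (forall c. exists g. (P(g,g) | ~P(c,c))) & (forall e. exists d. (~P(d,d) & ~L(e)))
All bound variables are already distinct, so no renaming is needed.
Finally move all quantifiers to the prefix:
  forall c. exists g. forall e. exists d. ((P(g,g) | ~P(c,c)) & ~P(d,d) & ~L(e))

forall c. exists g. forall e. exists d. ((P(g,g) | ~P(c,c)) & ~P(d,d) & ~L(e))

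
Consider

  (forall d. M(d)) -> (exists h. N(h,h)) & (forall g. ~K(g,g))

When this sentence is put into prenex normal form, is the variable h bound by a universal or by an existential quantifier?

existential

Eliminate → and ↔ using ¬ and ∨.
  ~(forall d. M(d)) | (exists h. N(h,h)) & (forall g. ~K(g,g))
Move each ¬ inward, flipping quantifiers it crosses:
  (exists d. ~M(d)) | (exists h. N(h,h)) & (forall g. ~K(g,g))
All bound variables are already distinct, so no renaming is needed.
Pull the quantifiers to the front (each side's bound variable is not free in the other side):
  exists d. exists h. forall g. (~M(d) | N(h,h) & ~K(g,g))
The quantifier exists h sits under an even number of negations (counting the antecedent side of each →), so it remains existential.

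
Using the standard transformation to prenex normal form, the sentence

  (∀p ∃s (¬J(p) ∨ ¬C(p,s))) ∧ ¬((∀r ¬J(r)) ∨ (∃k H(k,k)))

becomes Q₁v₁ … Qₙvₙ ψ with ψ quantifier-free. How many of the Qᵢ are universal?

2

Drive negations inward (¬∀x A ≡ ∃x ¬A, ¬∃x A ≡ ∀x ¬A, De Morgan for ∧/∨):
  (∀p ∃s (¬J(p) ∨ ¬C(p,s))) ∧ (∃r J(r)) ∧ (∀k ¬H(k,k))
Pull the quantifiers to the front (each side's bound variable is not free in the other side):
  ∀p ∃s ∃r ∀k ((¬J(p) ∨ ¬C(p,s)) ∧ J(r) ∧ ¬H(k,k))
The prefix is ∀p ∃s ∃r ∀k: 2 universal, 2 existential.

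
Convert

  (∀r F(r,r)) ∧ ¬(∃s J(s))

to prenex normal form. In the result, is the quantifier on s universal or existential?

universal

Move each ¬ inward, flipping quantifiers it crosses:
  (∀r F(r,r)) ∧ (∀s ¬J(s))
Finally move all quantifiers to the prefix:
  ∀r ∀s (F(r,r) ∧ ¬J(s))
The quantifier ∃s sits under an odd number of negations, so it flips to ∀s.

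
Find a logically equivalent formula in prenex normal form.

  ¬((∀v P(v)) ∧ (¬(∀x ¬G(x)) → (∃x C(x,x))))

∃v ∃x ∀y (¬P(v) ∨ G(x) ∧ ¬C(y,y))

First replace A → B with ¬A ∨ B.
  ¬((∀v P(v)) ∧ (¬¬(∀x ¬G(x)) ∨ (∃x C(x,x))))
Push ¬ through the quantifiers and connectives to reach negation normal form:
  (∃v ¬P(v)) ∨ (∃x G(x)) ∧ (∀x ¬C(x,x))
Give each quantifier a distinct variable: x↦y.
  (∃v ¬P(v)) ∨ (∃x G(x)) ∧ (∀y ¬C(y,y))
Extract every quantifier outward, since the variables are now distinct and don't occur free across branches:
  ∃v ∃x ∀y (¬P(v) ∨ G(x) ∧ ¬C(y,y))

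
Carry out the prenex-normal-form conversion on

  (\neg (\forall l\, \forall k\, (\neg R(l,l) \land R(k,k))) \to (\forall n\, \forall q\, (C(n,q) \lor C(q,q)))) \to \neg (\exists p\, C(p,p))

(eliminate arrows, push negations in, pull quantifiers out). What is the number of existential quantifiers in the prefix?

4

Rewrite implications/biconditionals: A → B as ¬A ∨ B.
  \neg (\neg \neg (\forall l\, \forall k\, (\neg R(l,l) \land R(k,k))) \lor (\forall n\, \forall q\, (C(n,q) \lor C(q,q)))) \lor \neg (\exists p\, C(p,p))
Move each ¬ inward, flipping quantifiers it crosses:
  (\exists l\, \exists k\, (R(l,l) \lor \neg R(k,k))) \land (\exists n\, \exists q\, (\neg C(n,q) \land \neg C(q,q))) \lor (\forall p\, \neg C(p,p))
Finally move all quantifiers to the prefix:
  \exists l\, \exists k\, \exists n\, \exists q\, \forall p\, ((R(l,l) \lor \neg R(k,k)) \land \neg C(n,q) \land \neg C(q,q) \lor \neg C(p,p))
The prefix is \exists l \exists k \exists n \exists q \forall p: 1 universal, 4 existential.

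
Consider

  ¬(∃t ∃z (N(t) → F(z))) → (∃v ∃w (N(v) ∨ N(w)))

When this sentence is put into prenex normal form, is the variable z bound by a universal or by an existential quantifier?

Rewrite implications/biconditionals: A → B as ¬A ∨ B.
  ¬¬(∃t ∃z (¬N(t) ∨ F(z))) ∨ (∃v ∃w (N(v) ∨ N(w)))
Move each ¬ inward, flipping quantifiers it crosses:
  (∃t ∃z (¬N(t) ∨ F(z))) ∨ (∃v ∃w (N(v) ∨ N(w)))
Pull the quantifiers to the front (each side's bound variable is not free in the other side):
  ∃t ∃z ∃v ∃w (¬N(t) ∨ F(z) ∨ N(v) ∨ N(w))
The quantifier ∃z sits under an even number of negations (counting the antecedent side of each →), so it remains existential.

existential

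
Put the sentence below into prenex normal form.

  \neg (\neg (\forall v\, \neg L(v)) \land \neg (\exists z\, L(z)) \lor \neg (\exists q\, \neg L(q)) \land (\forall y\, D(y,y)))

\forall v\, \exists z\, \exists q\, \exists y\, ((\neg L(v) \lor L(z)) \land (\neg L(q) \lor \neg D(y,y)))

Move each ¬ inward, flipping quantifiers it crosses:
  ((\forall v\, \neg L(v)) \lor (\exists z\, L(z))) \land ((\exists q\, \neg L(q)) \lor (\exists y\, \neg D(y,y)))
Extract every quantifier outward, since the variables are now distinct and don't occur free across branches:
  \forall v\, \exists z\, \exists q\, \exists y\, ((\neg L(v) \lor L(z)) \land (\neg L(q) \lor \neg D(y,y)))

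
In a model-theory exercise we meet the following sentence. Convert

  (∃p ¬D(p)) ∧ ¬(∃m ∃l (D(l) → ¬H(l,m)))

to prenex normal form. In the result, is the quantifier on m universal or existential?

universal

Rewrite implications/biconditionals: A → B as ¬A ∨ B.
  (∃p ¬D(p)) ∧ ¬(∃m ∃l (¬D(l) ∨ ¬H(l,m)))
Drive negations inward (¬∀x A ≡ ∃x ¬A, ¬∃x A ≡ ∀x ¬A, De Morgan for ∧/∨):
  (∃p ¬D(p)) ∧ (∀m ∀l (D(l) ∧ H(l,m)))
All bound variables are already distinct, so no renaming is needed.
Finally move all quantifiers to the prefix:
  ∃p ∀m ∀l (¬D(p) ∧ D(l) ∧ H(l,m))
The quantifier ∃m sits under an odd number of negations (counting the antecedent side of each →), so it flips to ∀m.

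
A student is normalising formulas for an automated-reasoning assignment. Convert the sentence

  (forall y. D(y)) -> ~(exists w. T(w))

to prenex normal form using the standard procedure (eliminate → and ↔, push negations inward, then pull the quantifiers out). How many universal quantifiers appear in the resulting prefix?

1

First replace A → B with ¬A ∨ B.
  ~(forall y. D(y)) | ~(exists w. T(w))
Drive negations inward (¬∀x A ≡ ∃x ¬A, ¬∃x A ≡ ∀x ¬A, De Morgan for ∧/∨):
  (exists y. ~D(y)) | (forall w. ~T(w))
All bound variables are already distinct, so no renaming is needed.
Pull the quantifiers to the front (each side's bound variable is not free in the other side):
  exists y. forall w. (~D(y) | ~T(w))
The prefix is exists y forall w: 1 universal, 1 existential.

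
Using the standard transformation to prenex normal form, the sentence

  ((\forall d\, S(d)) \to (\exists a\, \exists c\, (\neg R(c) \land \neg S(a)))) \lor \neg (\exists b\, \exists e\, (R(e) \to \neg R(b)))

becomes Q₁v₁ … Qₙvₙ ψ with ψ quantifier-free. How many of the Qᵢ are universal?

Eliminate → and ↔ using ¬ and ∨.
  \neg (\forall d\, S(d)) \lor (\exists a\, \exists c\, (\neg R(c) \land \neg S(a))) \lor \neg (\exists b\, \exists e\, (\neg R(e) \lor \neg R(b)))
Move each ¬ inward, flipping quantifiers it crosses:
  (\exists d\, \neg S(d)) \lor (\exists a\, \exists c\, (\neg R(c) \land \neg S(a))) \lor (\forall b\, \forall e\, (R(e) \land R(b)))
All bound variables are already distinct, so no renaming is needed.
Extract every quantifier outward, since the variables are now distinct and don't occur free across branches:
  \exists d\, \exists a\, \exists c\, \forall b\, \forall e\, (\neg S(d) \lor \neg R(c) \land \neg S(a) \lor R(e) \land R(b))
The prefix is \exists d \exists a \exists c \forall b \forall e: 2 universal, 3 existential.

2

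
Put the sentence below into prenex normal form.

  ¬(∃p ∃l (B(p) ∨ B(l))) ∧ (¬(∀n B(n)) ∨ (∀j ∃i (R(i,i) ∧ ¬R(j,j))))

∀p ∀l ∃n ∀j ∃i (¬B(p) ∧ ¬B(l) ∧ (¬B(n) ∨ R(i,i) ∧ ¬R(j,j)))

Push ¬ through the quantifiers and connectives to reach negation normal form:
  (∀p ∀l (¬B(p) ∧ ¬B(l))) ∧ ((∃n ¬B(n)) ∨ (∀j ∃i (R(i,i) ∧ ¬R(j,j))))
Pull the quantifiers to the front (each side's bound variable is not free in the other side):
  ∀p ∀l ∃n ∀j ∃i (¬B(p) ∧ ¬B(l) ∧ (¬B(n) ∨ R(i,i) ∧ ¬R(j,j)))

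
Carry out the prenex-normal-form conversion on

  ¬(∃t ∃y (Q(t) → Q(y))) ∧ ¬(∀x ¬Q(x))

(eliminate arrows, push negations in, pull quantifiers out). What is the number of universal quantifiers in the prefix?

2

Eliminate → and ↔ using ¬ and ∨.
  ¬(∃t ∃y (¬Q(t) ∨ Q(y))) ∧ ¬(∀x ¬Q(x))
Move each ¬ inward, flipping quantifiers it crosses:
  (∀t ∀y (Q(t) ∧ ¬Q(y))) ∧ (∃x Q(x))
All bound variables are already distinct, so no renaming is needed.
Extract every quantifier outward, since the variables are now distinct and don't occur free across branches:
  ∀t ∀y ∃x (Q(t) ∧ ¬Q(y) ∧ Q(x))
The prefix is ∀t ∀y ∃x: 2 universal, 1 existential.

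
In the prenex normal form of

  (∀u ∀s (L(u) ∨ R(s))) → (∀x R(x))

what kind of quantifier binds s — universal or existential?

existential

Eliminate → and ↔ using ¬ and ∨.
  ¬(∀u ∀s (L(u) ∨ R(s))) ∨ (∀x R(x))
Drive negations inward (¬∀x A ≡ ∃x ¬A, ¬∃x A ≡ ∀x ¬A, De Morgan for ∧/∨):
  (∃u ∃s (¬L(u) ∧ ¬R(s))) ∨ (∀x R(x))
Extract every quantifier outward, since the variables are now distinct and don't occur free across branches:
  ∃u ∃s ∀x (¬L(u) ∧ ¬R(s) ∨ R(x))
The quantifier ∀s sits under an odd number of negations (counting the antecedent side of each →), so it flips to ∃s.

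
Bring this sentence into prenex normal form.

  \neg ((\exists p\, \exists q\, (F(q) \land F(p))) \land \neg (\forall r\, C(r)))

Move each ¬ inward, flipping quantifiers it crosses:
  (\forall p\, \forall q\, (\neg F(q) \lor \neg F(p))) \lor (\forall r\, C(r))
All bound variables are already distinct, so no renaming is needed.
Extract every quantifier outward, since the variables are now distinct and don't occur free across branches:
  \forall p\, \forall q\, \forall r\, (\neg F(q) \lor \neg F(p) \lor C(r))

\forall p\, \forall q\, \forall r\, (\neg F(q) \lor \neg F(p) \lor C(r))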